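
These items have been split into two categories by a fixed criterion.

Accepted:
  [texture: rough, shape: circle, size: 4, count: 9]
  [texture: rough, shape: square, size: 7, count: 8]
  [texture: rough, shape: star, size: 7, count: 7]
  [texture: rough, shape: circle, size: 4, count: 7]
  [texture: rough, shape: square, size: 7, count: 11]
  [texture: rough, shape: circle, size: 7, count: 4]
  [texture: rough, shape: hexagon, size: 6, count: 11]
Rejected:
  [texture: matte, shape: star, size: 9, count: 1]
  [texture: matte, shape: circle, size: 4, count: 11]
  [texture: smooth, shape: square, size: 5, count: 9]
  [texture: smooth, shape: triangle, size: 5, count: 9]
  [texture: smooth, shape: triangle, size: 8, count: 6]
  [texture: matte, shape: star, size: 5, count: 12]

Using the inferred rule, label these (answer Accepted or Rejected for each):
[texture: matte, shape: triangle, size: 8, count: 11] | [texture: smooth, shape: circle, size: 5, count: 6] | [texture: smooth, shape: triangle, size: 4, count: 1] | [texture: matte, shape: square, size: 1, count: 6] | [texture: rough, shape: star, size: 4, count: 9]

Looking at the examples, the only property every 'Accepted' case has and every 'Rejected' case lacks is: texture is rough.

Rejected, Rejected, Rejected, Rejected, Accepted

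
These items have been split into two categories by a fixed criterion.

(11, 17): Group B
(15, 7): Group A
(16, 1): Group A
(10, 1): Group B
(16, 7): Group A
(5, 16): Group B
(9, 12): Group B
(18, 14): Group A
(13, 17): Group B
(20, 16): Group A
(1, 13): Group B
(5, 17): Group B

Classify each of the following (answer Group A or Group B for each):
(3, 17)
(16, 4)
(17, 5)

The distinguishing property — first ≥ 14 — holds for all the 'Group A' cases and none of the 'Group B' cases.
(3, 17): first 3 — does not pass, so Group B. (16, 4): first 16 — satisfies this, so Group A. (17, 5): first 17 — satisfies this, so Group A.

Group B, Group A, Group A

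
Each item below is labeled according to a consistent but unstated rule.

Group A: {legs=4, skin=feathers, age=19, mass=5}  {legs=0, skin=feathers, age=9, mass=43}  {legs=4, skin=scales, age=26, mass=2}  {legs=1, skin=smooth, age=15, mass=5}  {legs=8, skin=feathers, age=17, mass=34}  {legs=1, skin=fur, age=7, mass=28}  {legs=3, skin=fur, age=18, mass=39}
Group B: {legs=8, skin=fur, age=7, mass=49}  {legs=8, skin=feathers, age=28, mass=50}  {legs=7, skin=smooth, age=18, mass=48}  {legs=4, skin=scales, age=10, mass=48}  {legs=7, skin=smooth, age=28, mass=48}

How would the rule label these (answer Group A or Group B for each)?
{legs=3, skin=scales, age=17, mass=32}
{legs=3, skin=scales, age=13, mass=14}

Group A, Group A

The common property of the 'Group A' items is: mass ≤ 43. No 'Group B' item has it.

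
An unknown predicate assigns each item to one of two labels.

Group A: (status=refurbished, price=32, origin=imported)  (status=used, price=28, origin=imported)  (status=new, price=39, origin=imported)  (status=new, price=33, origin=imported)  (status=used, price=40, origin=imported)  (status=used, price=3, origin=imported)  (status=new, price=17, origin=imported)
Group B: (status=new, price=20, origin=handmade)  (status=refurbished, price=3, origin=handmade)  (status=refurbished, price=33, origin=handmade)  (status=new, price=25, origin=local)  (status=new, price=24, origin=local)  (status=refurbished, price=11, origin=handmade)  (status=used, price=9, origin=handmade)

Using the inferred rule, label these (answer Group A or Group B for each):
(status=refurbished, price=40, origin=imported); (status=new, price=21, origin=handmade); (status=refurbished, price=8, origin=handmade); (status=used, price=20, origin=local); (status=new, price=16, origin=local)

Rule: origin is imported. This holds for each 'Group A' example and fails for each 'Group B' one.

Group A, Group B, Group B, Group B, Group B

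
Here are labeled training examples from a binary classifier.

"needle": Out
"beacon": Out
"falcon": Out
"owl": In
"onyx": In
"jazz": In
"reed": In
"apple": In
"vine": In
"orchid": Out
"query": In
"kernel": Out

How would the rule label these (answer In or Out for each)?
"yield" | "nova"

In, In

Every 'In' example satisfies: length ≤ 5. None of the 'Out' examples do.
"yield": length 5 — has this property, so In. "nova": length 4 — has this property, so In.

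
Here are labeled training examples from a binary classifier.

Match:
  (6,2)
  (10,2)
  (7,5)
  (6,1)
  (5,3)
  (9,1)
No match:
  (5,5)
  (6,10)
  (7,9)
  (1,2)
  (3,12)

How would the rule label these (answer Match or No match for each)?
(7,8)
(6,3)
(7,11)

No match, Match, No match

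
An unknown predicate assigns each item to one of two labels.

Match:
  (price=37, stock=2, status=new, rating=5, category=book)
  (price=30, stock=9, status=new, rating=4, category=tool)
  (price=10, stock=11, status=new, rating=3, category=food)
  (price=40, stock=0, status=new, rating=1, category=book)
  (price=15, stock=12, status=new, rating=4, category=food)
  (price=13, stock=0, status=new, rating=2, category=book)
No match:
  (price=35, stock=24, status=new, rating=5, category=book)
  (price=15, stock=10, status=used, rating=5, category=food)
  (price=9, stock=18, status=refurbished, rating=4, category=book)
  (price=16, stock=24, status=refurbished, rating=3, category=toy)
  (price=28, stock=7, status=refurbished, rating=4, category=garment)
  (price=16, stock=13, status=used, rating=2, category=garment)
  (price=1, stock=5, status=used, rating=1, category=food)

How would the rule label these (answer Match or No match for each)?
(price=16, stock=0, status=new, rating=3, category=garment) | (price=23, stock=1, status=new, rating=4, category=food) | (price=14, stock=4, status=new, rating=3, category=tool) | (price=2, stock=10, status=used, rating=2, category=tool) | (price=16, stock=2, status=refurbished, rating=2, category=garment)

Match, Match, Match, No match, No match

The simplest hypothesis consistent with all the labels is: status is new AND stock ≤ 12.
(price=16, stock=0, status=new, rating=3, category=garment) — status is new, stock = 0, hence Match.
(price=23, stock=1, status=new, rating=4, category=food) — status is new, stock = 1, hence Match.
(price=14, stock=4, status=new, rating=3, category=tool) — status is new, stock = 4, hence Match.
(price=2, stock=10, status=used, rating=2, category=tool) — status is used, stock = 10, hence No match.
(price=16, stock=2, status=refurbished, rating=2, category=garment) — status is refurbished, stock = 2, hence No match.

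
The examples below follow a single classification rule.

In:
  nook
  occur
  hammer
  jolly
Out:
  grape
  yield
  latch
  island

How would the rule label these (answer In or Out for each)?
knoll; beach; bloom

In, Out, In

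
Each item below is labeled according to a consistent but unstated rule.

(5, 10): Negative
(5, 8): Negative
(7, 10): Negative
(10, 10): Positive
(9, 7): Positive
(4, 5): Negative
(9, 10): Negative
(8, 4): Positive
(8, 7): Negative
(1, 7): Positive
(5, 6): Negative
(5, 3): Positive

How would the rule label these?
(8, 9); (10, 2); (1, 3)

Negative, Positive, Positive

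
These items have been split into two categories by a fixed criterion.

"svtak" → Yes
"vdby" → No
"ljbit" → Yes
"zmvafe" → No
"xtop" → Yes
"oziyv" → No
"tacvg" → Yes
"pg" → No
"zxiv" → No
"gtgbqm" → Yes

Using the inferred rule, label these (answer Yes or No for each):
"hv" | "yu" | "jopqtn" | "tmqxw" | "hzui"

No, No, Yes, Yes, No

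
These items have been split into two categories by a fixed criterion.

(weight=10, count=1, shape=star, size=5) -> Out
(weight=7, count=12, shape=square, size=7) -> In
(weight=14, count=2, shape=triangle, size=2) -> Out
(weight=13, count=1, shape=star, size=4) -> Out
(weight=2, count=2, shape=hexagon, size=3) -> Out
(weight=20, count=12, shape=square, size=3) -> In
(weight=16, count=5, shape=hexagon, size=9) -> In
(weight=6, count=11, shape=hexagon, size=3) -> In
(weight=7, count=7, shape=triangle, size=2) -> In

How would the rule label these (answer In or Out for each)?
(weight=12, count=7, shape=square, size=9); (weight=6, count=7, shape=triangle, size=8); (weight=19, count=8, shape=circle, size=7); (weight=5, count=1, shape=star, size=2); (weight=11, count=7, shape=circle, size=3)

In, In, In, Out, In

The rule appears to be: count ≥ 5.
(weight=12, count=7, shape=square, size=9) — count = 7, hence In. (weight=6, count=7, shape=triangle, size=8) — count = 7, hence In. (weight=19, count=8, shape=circle, size=7) — count = 8, hence In. (weight=5, count=1, shape=star, size=2) — count = 1, hence Out. (weight=11, count=7, shape=circle, size=3) — count = 7, hence In.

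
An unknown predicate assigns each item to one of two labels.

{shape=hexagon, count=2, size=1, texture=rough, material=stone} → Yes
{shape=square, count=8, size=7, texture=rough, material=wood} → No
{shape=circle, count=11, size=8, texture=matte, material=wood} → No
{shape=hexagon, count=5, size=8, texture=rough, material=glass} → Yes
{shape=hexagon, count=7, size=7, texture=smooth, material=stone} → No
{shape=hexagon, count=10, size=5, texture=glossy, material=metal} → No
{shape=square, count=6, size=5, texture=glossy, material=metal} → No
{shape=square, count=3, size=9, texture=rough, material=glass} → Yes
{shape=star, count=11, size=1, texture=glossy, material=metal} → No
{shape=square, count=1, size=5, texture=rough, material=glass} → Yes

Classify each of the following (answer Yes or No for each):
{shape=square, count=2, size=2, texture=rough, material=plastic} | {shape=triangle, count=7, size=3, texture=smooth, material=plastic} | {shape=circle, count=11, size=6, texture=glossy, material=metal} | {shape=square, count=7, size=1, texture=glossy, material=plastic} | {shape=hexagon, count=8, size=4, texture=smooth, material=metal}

The rule appears to be: count ≤ 5.
{shape=square, count=2, size=2, texture=rough, material=plastic}: count = 2 — has this property, so Yes.
{shape=triangle, count=7, size=3, texture=smooth, material=plastic}: count = 7 — doesn't qualify, so No.
{shape=circle, count=11, size=6, texture=glossy, material=metal}: count = 11 — doesn't qualify, so No.
{shape=square, count=7, size=1, texture=glossy, material=plastic}: count = 7 — doesn't qualify, so No.
{shape=hexagon, count=8, size=4, texture=smooth, material=metal}: count = 8 — doesn't qualify, so No.

Yes, No, No, No, No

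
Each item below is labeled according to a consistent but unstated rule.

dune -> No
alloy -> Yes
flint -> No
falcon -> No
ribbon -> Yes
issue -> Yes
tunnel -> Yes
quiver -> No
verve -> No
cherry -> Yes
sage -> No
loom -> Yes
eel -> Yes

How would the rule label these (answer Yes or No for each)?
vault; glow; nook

No, No, Yes

The simplest hypothesis consistent with all the labels is: has a double letter.
No: vault, since no doubled letter. No: glow, since no doubled letter. Yes: nook, since 'oo' doubled.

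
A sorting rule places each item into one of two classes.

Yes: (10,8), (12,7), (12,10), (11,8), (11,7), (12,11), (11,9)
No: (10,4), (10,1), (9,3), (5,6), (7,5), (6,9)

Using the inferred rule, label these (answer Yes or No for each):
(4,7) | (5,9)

No, No

One predicate separates the groups cleanly: sum ≥ 18.
(4,7) — 4+7 = 11, hence No.
(5,9) — 5+9 = 14, hence No.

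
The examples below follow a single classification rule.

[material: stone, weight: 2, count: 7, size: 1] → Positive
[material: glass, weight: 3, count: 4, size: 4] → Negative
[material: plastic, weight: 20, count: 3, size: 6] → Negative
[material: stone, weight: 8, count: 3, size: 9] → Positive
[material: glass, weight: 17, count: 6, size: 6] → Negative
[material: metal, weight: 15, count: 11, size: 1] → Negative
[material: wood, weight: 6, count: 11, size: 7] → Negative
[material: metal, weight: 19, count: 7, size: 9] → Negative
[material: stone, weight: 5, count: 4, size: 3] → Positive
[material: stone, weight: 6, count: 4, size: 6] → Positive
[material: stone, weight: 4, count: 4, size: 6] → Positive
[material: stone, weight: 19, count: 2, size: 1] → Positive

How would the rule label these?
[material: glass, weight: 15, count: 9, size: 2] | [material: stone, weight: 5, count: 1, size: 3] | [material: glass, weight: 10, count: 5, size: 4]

Negative, Positive, Negative

The rule appears to be: material is stone.
[material: glass, weight: 15, count: 9, size: 2] — material is glass, hence Negative. [material: stone, weight: 5, count: 1, size: 3] — material is stone, hence Positive. [material: glass, weight: 10, count: 5, size: 4] — material is glass, hence Negative.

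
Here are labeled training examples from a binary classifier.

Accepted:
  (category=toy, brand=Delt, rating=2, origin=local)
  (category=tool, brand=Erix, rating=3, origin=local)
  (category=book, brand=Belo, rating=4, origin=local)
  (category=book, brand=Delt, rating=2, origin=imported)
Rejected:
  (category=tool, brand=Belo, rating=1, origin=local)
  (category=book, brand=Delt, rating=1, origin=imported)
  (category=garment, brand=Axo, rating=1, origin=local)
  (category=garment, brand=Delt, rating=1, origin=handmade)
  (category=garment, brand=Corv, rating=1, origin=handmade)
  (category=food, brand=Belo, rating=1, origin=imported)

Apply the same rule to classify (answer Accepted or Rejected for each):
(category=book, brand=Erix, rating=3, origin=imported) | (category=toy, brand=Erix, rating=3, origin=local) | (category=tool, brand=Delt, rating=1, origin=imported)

The distinguishing property — rating ≥ 2 — holds for all the 'Accepted' cases and none of the 'Rejected' cases.
(category=book, brand=Erix, rating=3, origin=imported) — rating = 3, hence Accepted.
(category=toy, brand=Erix, rating=3, origin=local) — rating = 3, hence Accepted.
(category=tool, brand=Delt, rating=1, origin=imported) — rating = 1, hence Rejected.

Accepted, Accepted, Rejected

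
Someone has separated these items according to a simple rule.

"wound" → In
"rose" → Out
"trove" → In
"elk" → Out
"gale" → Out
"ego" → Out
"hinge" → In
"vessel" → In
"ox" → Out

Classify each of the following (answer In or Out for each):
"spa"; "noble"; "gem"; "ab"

Out, In, Out, Out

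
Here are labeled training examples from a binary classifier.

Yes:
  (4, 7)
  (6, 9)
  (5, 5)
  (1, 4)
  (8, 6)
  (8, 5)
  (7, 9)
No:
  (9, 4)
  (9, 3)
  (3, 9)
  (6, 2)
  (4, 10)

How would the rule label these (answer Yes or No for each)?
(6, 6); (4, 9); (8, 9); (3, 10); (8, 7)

Every 'Yes' example satisfies: |first − second| ≤ 3. None of the 'No' examples do.
(6, 6): |6−6| = 0 — satisfies this, so Yes.
(4, 9): |4−9| = 5 — fails this test, so No.
(8, 9): |8−9| = 1 — satisfies this, so Yes.
(3, 10): |3−10| = 7 — fails this test, so No.
(8, 7): |8−7| = 1 — satisfies this, so Yes.

Yes, No, Yes, No, Yes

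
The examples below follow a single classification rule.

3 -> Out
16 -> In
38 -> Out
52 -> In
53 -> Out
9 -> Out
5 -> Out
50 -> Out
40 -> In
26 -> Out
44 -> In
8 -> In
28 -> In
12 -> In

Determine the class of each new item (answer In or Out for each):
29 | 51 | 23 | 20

The simplest hypothesis consistent with all the labels is: multiple of 4.
29 → 29 = 4·7 + 1 → Out.
51 → 51 = 4·12 + 3 → Out.
23 → 23 = 4·5 + 3 → Out.
20 → 20 = 4·5 → In.

Out, Out, Out, In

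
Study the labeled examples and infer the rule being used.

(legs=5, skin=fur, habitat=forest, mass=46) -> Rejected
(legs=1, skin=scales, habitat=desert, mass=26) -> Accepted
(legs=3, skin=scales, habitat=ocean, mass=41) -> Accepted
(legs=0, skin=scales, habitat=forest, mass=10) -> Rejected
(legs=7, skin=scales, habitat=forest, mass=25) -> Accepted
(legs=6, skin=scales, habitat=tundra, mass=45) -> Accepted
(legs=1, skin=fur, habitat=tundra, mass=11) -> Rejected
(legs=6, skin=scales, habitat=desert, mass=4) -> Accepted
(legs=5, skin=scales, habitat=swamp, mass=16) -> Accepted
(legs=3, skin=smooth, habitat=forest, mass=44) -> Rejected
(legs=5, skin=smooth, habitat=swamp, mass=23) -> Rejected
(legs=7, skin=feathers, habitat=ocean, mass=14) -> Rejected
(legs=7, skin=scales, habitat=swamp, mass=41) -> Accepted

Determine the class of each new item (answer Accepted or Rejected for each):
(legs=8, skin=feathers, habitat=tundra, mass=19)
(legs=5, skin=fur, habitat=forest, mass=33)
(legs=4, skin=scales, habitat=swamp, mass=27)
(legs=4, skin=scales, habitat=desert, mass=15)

Every 'Accepted' example satisfies: skin is scales AND legs ≥ 1. None of the 'Rejected' examples do.

Rejected, Rejected, Accepted, Accepted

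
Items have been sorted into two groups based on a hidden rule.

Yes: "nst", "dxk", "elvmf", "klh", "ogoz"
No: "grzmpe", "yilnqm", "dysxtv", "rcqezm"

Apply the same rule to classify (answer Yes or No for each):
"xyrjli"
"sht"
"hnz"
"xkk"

No, Yes, Yes, Yes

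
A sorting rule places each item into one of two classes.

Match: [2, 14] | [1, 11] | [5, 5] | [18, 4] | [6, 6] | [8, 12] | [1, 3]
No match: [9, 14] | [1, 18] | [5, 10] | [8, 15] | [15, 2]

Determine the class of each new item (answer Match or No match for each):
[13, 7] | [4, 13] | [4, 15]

Match, No match, No match

One predicate separates the groups cleanly: sum is even.
[13, 7]: 13+7 = 20, matches → Match. [4, 13]: 4+13 = 17, fails this test → No match. [4, 15]: 4+15 = 19, fails this test → No match.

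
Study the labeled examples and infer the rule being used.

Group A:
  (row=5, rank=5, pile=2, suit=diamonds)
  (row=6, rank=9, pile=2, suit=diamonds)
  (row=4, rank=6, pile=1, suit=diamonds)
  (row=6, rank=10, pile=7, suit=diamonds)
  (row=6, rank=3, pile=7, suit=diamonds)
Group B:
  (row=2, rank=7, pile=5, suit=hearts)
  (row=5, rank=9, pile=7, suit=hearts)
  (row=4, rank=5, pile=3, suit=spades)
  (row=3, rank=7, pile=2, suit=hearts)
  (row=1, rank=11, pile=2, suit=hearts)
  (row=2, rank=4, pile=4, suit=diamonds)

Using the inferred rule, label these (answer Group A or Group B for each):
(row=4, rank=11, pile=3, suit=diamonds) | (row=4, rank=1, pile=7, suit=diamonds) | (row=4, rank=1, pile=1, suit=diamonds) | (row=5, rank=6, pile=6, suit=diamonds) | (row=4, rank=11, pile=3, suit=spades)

Group A, Group A, Group A, Group A, Group B

Every 'Group A' example satisfies: suit is diamonds AND row ≥ 3. None of the 'Group B' examples do.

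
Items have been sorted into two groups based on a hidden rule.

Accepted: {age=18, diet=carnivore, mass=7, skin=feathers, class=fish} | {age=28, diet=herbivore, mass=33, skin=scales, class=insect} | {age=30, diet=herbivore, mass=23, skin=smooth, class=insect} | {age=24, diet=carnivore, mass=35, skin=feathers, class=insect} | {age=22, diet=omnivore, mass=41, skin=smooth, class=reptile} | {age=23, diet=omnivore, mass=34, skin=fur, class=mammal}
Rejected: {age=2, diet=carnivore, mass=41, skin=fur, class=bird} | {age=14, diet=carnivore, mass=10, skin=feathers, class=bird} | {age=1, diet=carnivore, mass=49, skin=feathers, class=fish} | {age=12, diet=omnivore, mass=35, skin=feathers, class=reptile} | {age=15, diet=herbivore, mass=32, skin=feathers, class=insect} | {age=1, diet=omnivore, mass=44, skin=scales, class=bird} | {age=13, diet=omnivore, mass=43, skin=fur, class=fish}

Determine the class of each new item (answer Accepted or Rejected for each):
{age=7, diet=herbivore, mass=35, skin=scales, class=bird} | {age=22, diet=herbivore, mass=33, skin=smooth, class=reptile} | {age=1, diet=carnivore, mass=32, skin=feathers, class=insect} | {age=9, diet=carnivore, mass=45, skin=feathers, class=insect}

A rule that fits every label: age ≥ 18 — true of each 'Accepted' example, false of each 'Rejected' one.

Rejected, Accepted, Rejected, Rejected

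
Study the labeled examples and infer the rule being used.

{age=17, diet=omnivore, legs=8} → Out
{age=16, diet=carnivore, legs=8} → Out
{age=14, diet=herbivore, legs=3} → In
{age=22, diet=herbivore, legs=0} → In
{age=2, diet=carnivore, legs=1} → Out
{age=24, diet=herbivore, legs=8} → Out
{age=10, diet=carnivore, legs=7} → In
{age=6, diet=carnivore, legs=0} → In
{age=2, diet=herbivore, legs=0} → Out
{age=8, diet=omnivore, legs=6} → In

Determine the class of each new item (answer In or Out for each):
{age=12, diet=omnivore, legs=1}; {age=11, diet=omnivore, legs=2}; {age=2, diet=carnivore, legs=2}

'In' ⟺ legs ≤ 7 AND age ≥ 6.

In, In, Out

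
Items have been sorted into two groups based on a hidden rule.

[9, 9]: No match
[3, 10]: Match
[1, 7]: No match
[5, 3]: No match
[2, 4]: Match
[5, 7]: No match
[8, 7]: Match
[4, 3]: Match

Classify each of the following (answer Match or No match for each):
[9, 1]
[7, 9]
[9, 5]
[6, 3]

No match, No match, No match, Match

Rule: product is even. This holds for each 'Match' example and fails for each 'No match' one.
[9, 1]: 9·1 = 9 — doesn't qualify, so No match. [7, 9]: 7·9 = 63 — doesn't qualify, so No match. [9, 5]: 9·5 = 45 — doesn't qualify, so No match. [6, 3]: 6·3 = 18 — qualifies, so Match.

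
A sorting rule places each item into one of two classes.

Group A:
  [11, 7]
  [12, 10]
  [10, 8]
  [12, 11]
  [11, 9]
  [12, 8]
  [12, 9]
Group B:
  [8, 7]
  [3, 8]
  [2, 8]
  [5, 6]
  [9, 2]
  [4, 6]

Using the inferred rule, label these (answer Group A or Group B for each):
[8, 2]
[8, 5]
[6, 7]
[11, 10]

Group B, Group B, Group B, Group A

The common property of the 'Group A' items is: sum ≥ 18. No 'Group B' item has it.
[8, 2] → 8+2 = 10 → Group B. [8, 5] → 8+5 = 13 → Group B. [6, 7] → 6+7 = 13 → Group B. [11, 10] → 11+10 = 21 → Group A.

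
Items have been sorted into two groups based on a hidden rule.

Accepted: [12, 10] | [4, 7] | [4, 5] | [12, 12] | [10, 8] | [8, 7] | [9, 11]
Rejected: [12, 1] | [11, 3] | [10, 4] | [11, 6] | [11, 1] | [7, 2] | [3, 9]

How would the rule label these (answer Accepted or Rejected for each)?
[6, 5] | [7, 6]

Rule: |first − second| ≤ 3. This holds for each 'Accepted' example and fails for each 'Rejected' one.

Accepted, Accepted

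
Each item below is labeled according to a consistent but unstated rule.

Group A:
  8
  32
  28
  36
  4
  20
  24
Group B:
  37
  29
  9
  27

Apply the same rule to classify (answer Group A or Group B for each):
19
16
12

The classifier is using: even.

Group B, Group A, Group A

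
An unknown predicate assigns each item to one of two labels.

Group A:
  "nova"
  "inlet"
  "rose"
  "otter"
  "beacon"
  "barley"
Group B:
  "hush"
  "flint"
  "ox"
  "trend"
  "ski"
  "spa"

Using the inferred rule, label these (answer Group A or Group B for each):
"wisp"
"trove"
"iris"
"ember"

One predicate separates the groups cleanly: has ≥ 2 vowels.
"wisp" → 1 vowel → Group B. "trove" → 2 vowels → Group A. "iris" → 2 vowels → Group A. "ember" → 2 vowels → Group A.

Group B, Group A, Group A, Group A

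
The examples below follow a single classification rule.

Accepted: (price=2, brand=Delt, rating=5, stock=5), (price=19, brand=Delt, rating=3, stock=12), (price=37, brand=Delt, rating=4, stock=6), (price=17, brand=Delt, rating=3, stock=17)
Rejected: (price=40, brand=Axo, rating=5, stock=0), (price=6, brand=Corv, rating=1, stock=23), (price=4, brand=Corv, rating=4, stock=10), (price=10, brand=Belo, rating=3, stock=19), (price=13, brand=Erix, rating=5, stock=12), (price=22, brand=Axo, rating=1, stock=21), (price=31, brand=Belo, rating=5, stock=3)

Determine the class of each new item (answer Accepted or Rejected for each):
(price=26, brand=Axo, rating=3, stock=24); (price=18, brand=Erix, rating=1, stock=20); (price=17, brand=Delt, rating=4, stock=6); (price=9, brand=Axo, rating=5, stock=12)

Rejected, Rejected, Accepted, Rejected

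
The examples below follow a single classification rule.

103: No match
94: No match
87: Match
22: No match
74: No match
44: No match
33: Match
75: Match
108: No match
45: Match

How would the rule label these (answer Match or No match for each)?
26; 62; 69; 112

No match, No match, Match, No match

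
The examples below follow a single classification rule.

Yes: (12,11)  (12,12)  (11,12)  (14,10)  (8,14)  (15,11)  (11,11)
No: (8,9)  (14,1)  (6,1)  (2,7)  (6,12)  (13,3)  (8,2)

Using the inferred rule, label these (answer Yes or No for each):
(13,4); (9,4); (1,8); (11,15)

Rule: sum ≥ 22. This holds for each 'Yes' example and fails for each 'No' one.
(13,4) → 13+4 = 17 → No. (9,4) → 9+4 = 13 → No. (1,8) → 1+8 = 9 → No. (11,15) → 11+15 = 26 → Yes.

No, No, No, Yes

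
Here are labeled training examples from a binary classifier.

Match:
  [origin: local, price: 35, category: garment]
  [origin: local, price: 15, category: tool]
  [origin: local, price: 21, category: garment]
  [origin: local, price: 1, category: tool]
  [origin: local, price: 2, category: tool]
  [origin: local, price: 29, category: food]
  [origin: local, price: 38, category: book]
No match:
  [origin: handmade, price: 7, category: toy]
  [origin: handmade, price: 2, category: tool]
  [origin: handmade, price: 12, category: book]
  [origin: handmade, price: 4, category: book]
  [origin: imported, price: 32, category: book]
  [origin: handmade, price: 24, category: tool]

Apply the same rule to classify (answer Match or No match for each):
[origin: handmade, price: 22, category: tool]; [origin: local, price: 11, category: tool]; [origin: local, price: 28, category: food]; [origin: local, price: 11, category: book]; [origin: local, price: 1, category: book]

The common property of the 'Match' items is: origin is local. No 'No match' item has it.

No match, Match, Match, Match, Match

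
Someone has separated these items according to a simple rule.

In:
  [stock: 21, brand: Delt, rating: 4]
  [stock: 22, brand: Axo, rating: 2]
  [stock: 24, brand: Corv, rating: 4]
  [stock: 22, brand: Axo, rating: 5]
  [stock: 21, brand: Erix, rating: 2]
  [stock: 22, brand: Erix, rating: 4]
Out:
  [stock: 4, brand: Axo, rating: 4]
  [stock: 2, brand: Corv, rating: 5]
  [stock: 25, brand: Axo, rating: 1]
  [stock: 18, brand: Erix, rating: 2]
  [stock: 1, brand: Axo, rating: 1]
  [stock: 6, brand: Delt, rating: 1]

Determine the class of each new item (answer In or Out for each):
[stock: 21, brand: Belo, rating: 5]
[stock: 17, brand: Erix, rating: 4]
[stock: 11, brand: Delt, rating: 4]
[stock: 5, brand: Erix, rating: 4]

In, Out, Out, Out

The simplest hypothesis consistent with all the labels is: stock ≥ 21 AND rating ≥ 2.
[stock: 21, brand: Belo, rating: 5]: stock = 21, rating = 5, passes → In. [stock: 17, brand: Erix, rating: 4]: stock = 17, rating = 4, doesn't qualify → Out. [stock: 11, brand: Delt, rating: 4]: stock = 11, rating = 4, doesn't qualify → Out. [stock: 5, brand: Erix, rating: 4]: stock = 5, rating = 4, doesn't qualify → Out.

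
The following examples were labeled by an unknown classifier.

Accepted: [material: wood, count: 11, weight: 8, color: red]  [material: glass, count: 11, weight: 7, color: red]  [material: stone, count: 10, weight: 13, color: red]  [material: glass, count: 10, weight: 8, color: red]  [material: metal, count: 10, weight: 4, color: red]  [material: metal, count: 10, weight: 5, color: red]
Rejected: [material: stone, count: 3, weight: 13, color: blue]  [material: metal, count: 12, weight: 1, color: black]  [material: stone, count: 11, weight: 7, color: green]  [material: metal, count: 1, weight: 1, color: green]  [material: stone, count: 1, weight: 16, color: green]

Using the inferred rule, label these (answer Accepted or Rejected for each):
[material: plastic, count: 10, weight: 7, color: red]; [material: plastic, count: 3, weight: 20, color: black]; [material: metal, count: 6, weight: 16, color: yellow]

Looking at the examples, the only property every 'Accepted' case has and every 'Rejected' case lacks is: color is red.
[material: plastic, count: 10, weight: 7, color: red]: Accepted (color is red). [material: plastic, count: 3, weight: 20, color: black]: Rejected (color is black). [material: metal, count: 6, weight: 16, color: yellow]: Rejected (color is yellow).

Accepted, Rejected, Rejected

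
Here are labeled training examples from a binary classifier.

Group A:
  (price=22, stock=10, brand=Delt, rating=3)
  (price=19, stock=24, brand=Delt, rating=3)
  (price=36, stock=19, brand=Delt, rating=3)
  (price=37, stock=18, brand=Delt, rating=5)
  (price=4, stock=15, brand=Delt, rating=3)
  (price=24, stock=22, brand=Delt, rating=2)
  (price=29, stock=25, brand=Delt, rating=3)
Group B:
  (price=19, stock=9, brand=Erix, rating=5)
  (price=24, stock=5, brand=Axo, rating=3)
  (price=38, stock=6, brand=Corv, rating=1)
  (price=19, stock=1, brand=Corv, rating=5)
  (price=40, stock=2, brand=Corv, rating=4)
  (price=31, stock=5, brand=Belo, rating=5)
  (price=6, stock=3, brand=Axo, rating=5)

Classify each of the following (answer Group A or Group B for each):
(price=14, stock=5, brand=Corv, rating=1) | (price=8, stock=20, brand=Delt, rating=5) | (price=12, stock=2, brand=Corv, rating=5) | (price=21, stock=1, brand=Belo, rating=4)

Group B, Group A, Group B, Group B

The distinguishing property — brand is Delt — holds for all the 'Group A' cases and none of the 'Group B' cases.
(price=14, stock=5, brand=Corv, rating=1) — brand is Corv, hence Group B. (price=8, stock=20, brand=Delt, rating=5) — brand is Delt, hence Group A. (price=12, stock=2, brand=Corv, rating=5) — brand is Corv, hence Group B. (price=21, stock=1, brand=Belo, rating=4) — brand is Belo, hence Group B.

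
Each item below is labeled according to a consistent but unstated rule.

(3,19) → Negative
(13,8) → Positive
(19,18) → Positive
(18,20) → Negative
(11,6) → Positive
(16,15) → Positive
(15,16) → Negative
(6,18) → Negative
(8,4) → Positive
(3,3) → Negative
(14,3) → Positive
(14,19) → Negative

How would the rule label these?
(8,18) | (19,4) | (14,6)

Negative, Positive, Positive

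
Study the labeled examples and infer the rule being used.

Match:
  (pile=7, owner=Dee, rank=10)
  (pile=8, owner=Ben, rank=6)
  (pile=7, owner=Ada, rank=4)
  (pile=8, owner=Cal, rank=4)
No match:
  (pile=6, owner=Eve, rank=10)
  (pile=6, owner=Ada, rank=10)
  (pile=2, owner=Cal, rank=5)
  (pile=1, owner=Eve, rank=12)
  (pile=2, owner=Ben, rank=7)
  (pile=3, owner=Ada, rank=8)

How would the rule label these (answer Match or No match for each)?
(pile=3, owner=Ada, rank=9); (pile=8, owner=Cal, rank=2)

A rule that fits every label: pile ≥ 7 — true of each 'Match' example, false of each 'No match' one.
(pile=3, owner=Ada, rank=9): No match (pile = 3).
(pile=8, owner=Cal, rank=2): Match (pile = 8).

No match, Match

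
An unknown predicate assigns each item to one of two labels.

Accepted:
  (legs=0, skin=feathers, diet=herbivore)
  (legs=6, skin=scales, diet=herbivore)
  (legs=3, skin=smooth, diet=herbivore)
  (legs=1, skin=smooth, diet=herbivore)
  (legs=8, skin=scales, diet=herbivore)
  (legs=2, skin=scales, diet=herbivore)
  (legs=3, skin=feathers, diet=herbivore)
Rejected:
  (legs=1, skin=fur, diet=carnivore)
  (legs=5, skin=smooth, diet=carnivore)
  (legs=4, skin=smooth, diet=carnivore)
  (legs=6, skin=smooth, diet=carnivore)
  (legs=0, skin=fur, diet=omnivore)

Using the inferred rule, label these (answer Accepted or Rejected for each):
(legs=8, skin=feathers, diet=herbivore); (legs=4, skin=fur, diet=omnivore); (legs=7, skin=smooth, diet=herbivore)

The classifier is using: diet is herbivore.
(legs=8, skin=feathers, diet=herbivore): diet is herbivore, fits → Accepted.
(legs=4, skin=fur, diet=omnivore): diet is omnivore, lacks this property → Rejected.
(legs=7, skin=smooth, diet=herbivore): diet is herbivore, fits → Accepted.

Accepted, Rejected, Accepted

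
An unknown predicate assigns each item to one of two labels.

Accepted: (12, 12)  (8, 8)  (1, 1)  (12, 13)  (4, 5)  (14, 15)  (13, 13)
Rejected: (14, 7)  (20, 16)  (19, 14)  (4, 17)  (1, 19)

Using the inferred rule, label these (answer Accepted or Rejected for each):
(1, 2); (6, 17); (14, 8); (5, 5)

The simplest hypothesis consistent with all the labels is: |first − second| ≤ 1.
Accepted: (1, 2), since |1−2| = 1.
Rejected: (6, 17), since |6−17| = 11.
Rejected: (14, 8), since |14−8| = 6.
Accepted: (5, 5), since |5−5| = 0.

Accepted, Rejected, Rejected, Accepted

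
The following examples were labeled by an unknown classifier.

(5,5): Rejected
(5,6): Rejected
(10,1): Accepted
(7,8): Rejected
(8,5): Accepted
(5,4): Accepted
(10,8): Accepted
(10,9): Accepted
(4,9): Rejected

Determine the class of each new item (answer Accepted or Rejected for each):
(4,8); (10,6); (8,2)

One predicate separates the groups cleanly: first > second.
Rejected: (4,8), since 4 < 8. Accepted: (10,6), since 10 > 6. Accepted: (8,2), since 8 > 2.

Rejected, Accepted, Accepted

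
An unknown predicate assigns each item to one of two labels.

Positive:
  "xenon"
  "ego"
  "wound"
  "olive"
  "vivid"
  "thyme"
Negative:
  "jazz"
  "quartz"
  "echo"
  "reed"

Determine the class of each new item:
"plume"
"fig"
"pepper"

Positive, Positive, Negative

All 'Positive' examples share one property — odd length — and every 'Negative' example lacks it.
"plume": length 5, matches → Positive.
"fig": length 3, matches → Positive.
"pepper": length 6, lacks this property → Negative.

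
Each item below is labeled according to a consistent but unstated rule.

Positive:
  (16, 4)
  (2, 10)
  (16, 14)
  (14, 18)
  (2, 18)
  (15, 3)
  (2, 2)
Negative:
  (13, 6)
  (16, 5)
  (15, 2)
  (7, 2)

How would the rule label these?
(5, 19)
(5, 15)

Positive, Positive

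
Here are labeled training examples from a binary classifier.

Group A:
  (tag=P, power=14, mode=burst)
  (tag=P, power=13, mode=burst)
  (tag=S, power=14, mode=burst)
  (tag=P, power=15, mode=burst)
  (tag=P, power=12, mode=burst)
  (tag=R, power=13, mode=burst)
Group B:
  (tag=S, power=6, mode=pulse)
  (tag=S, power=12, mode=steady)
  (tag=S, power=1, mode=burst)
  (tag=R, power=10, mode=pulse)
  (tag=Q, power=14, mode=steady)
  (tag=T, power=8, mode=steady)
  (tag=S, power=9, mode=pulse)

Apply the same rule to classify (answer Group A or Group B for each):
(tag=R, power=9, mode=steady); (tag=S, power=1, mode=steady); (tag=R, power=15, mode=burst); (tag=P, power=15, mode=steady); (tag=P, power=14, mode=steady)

Group B, Group B, Group A, Group B, Group B

A rule that fits every label: mode is burst AND power ≥ 6 — true of each 'Group A' example, false of each 'Group B' one.
(tag=R, power=9, mode=steady) → mode is steady, power = 9 → Group B. (tag=S, power=1, mode=steady) → mode is steady, power = 1 → Group B. (tag=R, power=15, mode=burst) → mode is burst, power = 15 → Group A. (tag=P, power=15, mode=steady) → mode is steady, power = 15 → Group B. (tag=P, power=14, mode=steady) → mode is steady, power = 14 → Group B.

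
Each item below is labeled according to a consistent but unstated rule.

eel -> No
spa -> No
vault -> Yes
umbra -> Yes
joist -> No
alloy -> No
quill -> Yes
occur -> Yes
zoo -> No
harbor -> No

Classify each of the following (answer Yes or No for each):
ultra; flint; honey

Rule: contains 'u'. This holds for each 'Yes' example and fails for each 'No' one.
ultra — has 'u', hence Yes.
flint — no 'u', hence No.
honey — no 'u', hence No.

Yes, No, No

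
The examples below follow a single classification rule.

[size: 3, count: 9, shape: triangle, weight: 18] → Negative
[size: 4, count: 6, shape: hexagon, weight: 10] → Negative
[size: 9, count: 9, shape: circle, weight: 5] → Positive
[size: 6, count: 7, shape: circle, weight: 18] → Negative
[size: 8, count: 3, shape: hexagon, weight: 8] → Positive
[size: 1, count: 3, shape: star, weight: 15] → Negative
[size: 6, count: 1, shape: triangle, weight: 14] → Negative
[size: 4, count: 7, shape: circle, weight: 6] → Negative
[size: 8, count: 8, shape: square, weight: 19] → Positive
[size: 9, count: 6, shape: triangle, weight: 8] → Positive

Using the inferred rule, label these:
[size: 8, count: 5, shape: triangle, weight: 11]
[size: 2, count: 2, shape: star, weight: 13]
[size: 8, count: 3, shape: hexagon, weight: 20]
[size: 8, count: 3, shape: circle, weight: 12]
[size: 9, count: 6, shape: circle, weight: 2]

The pattern is that an item is 'Positive' exactly when: size ≥ 8.
[size: 8, count: 5, shape: triangle, weight: 11]: size = 8 — qualifies, so Positive. [size: 2, count: 2, shape: star, weight: 13]: size = 2 — does not pass, so Negative. [size: 8, count: 3, shape: hexagon, weight: 20]: size = 8 — qualifies, so Positive. [size: 8, count: 3, shape: circle, weight: 12]: size = 8 — qualifies, so Positive. [size: 9, count: 6, shape: circle, weight: 2]: size = 9 — qualifies, so Positive.

Positive, Negative, Positive, Positive, Positive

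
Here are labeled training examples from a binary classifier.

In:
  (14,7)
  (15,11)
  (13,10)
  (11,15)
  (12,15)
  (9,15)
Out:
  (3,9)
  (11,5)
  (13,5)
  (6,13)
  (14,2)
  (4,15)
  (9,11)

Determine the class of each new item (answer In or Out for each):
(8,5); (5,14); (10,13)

Rule: sum ≥ 21. This holds for each 'In' example and fails for each 'Out' one.
(8,5): 8+5 = 13, does not fit → Out.
(5,14): 5+14 = 19, does not fit → Out.
(10,13): 10+13 = 23, passes → In.

Out, Out, In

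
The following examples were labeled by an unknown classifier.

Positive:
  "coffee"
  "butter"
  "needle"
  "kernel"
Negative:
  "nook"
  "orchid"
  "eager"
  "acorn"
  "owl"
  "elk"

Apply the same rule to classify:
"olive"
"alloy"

All 'Positive' examples share one property — even length AND contains 'e' — and every 'Negative' example lacks it.
"olive" → length 5, has 'e' → Negative. "alloy" → length 5, no 'e' → Negative.

Negative, Negative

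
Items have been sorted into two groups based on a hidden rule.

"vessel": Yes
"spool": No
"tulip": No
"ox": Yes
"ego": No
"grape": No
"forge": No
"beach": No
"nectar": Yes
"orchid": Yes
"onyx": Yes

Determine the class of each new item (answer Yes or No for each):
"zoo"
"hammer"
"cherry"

No, Yes, Yes

Comparing the two groups points to one rule — even length.
"zoo" — length 3, hence No.
"hammer" — length 6, hence Yes.
"cherry" — length 6, hence Yes.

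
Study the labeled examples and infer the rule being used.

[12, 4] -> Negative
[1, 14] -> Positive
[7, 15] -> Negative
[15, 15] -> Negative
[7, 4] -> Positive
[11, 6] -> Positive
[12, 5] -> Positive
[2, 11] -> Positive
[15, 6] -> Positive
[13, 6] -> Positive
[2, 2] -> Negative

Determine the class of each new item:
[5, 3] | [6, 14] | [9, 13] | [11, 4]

Negative, Negative, Negative, Positive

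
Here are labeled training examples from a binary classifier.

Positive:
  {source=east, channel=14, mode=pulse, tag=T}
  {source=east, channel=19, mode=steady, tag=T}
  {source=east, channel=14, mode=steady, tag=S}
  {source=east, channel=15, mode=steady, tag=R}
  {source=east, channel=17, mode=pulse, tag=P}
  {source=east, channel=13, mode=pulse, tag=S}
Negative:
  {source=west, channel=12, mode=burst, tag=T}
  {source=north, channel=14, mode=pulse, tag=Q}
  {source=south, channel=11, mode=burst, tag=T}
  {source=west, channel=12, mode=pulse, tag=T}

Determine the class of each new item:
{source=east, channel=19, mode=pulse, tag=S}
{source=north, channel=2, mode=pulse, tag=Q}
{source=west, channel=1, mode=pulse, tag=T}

The pattern is that an item is 'Positive' exactly when: source is east.
{source=east, channel=19, mode=pulse, tag=S} → source is east → Positive.
{source=north, channel=2, mode=pulse, tag=Q} → source is north → Negative.
{source=west, channel=1, mode=pulse, tag=T} → source is west → Negative.

Positive, Negative, Negative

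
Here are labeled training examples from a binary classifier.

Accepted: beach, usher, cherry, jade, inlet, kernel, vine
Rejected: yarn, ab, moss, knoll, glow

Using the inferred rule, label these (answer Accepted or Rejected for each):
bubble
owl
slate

Checking candidate rules against both groups, what survives is: contains 'e'.

Accepted, Rejected, Accepted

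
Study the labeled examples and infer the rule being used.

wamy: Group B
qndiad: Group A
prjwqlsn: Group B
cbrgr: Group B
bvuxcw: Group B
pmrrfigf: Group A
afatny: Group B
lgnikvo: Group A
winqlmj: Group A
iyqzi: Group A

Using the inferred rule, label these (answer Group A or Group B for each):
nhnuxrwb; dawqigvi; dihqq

Group B, Group A, Group A

The pattern is that an item is 'Group A' exactly when: contains 'i'.
Group B: nhnuxrwb, since no 'i'. Group A: dawqigvi, since has 'i'. Group A: dihqq, since has 'i'.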